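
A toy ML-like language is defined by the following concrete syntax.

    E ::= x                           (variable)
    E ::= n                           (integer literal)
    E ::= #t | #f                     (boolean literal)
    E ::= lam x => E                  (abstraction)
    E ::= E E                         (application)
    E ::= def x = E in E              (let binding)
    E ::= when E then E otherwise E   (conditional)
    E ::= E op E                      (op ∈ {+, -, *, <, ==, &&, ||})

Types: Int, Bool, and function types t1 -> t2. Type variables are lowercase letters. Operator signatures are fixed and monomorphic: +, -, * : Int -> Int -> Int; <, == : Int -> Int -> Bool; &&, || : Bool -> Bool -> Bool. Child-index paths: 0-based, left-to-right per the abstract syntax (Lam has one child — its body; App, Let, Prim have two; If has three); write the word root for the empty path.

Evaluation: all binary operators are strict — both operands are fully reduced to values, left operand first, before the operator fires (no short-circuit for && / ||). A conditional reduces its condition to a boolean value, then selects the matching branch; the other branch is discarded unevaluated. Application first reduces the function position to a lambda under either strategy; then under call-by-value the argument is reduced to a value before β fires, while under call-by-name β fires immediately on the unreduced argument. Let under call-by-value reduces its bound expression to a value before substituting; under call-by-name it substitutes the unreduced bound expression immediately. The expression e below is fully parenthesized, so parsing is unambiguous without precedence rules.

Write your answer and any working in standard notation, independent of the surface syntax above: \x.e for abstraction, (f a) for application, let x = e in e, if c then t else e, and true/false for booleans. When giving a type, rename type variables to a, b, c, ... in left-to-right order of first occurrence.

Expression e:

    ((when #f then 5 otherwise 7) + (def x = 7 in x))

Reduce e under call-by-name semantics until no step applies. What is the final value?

Working:
step 0: ((if false then 5 else 7) + (let x = 7 in x))
step 1: [if@0] (7 + (let x = 7 in x))
step 2: [let@1] (7 + 7)
step 3: [delta@root] 14

Answer: 14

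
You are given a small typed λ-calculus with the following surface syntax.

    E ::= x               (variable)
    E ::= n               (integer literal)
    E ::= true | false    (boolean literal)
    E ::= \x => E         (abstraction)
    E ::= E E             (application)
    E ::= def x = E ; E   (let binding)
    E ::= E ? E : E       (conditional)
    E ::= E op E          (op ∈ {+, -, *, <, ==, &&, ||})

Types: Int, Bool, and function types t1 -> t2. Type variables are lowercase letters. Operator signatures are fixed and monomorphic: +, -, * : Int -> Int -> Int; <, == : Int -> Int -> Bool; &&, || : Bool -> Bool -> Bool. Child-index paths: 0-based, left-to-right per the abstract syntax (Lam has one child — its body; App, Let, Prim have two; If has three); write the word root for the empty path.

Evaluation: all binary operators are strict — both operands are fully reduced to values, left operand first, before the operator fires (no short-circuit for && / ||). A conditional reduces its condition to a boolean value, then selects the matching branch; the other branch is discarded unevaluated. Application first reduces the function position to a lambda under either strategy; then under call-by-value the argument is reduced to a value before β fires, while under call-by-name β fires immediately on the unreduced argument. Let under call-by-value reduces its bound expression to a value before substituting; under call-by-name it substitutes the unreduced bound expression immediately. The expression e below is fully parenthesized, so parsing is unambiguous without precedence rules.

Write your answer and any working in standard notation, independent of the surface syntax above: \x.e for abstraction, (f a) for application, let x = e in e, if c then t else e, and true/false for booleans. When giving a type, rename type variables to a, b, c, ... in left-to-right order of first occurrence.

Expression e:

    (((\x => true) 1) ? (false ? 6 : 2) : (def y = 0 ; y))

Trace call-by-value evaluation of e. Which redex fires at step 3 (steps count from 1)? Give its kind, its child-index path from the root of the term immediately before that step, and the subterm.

Answer: if at root : (if false then 6 else 2)

Trace:
step 0: (if ((\x.true) 1) then (if false then 6 else 2) else (let y = 0 in y))
step 1: [beta@0] (if true then (if false then 6 else 2) else (let y = 0 in y))
step 2: [if@root] (if false then 6 else 2)
step 3: [if@root] 2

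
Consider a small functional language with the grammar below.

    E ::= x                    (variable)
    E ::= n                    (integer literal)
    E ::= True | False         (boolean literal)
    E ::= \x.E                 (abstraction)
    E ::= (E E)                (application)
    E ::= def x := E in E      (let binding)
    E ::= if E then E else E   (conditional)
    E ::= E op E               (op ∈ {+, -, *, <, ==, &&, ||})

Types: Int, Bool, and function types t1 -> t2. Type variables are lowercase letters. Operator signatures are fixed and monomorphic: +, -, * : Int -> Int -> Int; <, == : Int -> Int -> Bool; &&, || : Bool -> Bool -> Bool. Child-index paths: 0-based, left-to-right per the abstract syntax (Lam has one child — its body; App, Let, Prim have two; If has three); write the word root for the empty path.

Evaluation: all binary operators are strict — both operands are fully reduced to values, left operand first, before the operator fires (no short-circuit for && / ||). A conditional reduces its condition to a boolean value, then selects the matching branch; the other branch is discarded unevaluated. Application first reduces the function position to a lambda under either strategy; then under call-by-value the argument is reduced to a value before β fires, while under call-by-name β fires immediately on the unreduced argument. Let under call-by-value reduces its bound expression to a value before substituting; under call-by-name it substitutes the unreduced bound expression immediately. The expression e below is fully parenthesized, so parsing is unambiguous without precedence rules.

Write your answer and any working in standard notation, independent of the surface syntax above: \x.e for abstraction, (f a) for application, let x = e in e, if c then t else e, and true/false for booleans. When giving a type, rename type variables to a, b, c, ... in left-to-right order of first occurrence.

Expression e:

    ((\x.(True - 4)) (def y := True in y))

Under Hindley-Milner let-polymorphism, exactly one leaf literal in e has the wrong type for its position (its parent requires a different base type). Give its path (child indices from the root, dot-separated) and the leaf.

Trace:
  unify Bool ~ Int
  FAIL: mismatch Bool ~ Int

Answer: 0.0.0 : true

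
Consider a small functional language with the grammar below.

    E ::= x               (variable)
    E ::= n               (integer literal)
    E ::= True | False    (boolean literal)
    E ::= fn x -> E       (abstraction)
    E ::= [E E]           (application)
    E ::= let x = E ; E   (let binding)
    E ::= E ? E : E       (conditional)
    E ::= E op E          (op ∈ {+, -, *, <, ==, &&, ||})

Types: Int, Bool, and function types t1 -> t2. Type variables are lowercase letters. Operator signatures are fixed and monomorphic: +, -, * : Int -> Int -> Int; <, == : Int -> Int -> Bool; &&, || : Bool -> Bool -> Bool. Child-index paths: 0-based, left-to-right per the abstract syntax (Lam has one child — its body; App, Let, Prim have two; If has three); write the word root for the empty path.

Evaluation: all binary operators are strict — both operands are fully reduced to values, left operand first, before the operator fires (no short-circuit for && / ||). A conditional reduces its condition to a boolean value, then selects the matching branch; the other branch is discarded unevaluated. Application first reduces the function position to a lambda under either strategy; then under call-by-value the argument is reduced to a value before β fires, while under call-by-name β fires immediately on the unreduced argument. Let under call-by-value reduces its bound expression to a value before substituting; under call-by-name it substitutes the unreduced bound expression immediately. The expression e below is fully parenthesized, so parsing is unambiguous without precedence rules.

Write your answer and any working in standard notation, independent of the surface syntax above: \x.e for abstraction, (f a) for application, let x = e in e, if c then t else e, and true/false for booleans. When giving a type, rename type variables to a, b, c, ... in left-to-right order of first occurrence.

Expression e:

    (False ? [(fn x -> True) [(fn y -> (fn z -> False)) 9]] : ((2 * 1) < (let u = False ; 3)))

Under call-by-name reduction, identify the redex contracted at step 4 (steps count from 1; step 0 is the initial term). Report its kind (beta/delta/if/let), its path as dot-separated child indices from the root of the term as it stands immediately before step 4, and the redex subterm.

Answer: delta at root : (2 < 3)

Trace:
step 0: (if false then ((\x.true) ((\y.(\z.false)) 9)) else ((2 * 1) < (let u = false in 3)))
step 1: [if@root] ((2 * 1) < (let u = false in 3))
step 2: [delta@0] (2 < (let u = false in 3))
step 3: [let@1] (2 < 3)
step 4: [delta@root] true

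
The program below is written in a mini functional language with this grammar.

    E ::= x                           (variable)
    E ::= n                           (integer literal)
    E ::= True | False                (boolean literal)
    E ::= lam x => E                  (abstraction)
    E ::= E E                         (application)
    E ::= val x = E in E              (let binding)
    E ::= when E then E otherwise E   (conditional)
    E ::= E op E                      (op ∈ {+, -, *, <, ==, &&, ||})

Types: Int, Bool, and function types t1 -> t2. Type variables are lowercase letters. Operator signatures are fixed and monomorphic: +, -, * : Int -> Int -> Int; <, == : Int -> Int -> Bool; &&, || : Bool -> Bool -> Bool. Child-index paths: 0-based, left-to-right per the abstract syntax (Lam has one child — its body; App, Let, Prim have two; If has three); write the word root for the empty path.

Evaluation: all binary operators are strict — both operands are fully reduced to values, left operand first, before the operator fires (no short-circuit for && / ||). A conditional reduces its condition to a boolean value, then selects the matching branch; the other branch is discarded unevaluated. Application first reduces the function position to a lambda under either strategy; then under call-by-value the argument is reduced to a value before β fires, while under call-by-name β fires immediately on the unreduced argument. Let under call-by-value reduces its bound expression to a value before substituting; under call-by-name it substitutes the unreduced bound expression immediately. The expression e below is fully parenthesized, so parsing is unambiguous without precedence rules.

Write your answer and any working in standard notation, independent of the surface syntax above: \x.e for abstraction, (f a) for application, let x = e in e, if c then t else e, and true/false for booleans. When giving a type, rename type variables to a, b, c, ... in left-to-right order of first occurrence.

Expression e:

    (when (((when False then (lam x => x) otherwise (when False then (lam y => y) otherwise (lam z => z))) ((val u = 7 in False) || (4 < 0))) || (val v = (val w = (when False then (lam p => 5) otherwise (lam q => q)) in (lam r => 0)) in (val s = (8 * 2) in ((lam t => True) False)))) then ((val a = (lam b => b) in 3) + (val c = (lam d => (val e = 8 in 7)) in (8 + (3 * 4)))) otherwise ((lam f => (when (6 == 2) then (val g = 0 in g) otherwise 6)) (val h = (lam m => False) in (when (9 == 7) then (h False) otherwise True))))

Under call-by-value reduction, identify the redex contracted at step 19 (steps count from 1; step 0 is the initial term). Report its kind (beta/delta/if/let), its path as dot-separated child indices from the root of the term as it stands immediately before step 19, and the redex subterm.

Trace:
step 0: (if (((if false then (\x.x) else (if false then (\y.y) else (\z.z))) ((let u = 7 in false) || (4 < 0))) || (let v = (let w = (if false then (\p.5) else (\q.q)) in (\r.0)) in (let s = (8 * 2) in ((\t.true) false)))) then ((let a = (\b.b) in 3) + (let c = (\d.(let e = 8 in 7)) in (8 + (3 * 4)))) else ((\f.(if (6 == 2) then (let g = 0 in g) else 6)) (let h = (\m.false) in (if (9 == 7) then (h false) else true))))
step 1: [if@0.0.0] (if (((if false then (\y.y) else (\z.z)) ((let u = 7 in false) || (4 < 0))) || (let v = (let w = (if false then (\p.5) else (\q.q)) in (\r.0)) in (let s = (8 * 2) in ((\t.true) false)))) then ((let a = (\b.b) in 3) + (let c = (\d.(let e = 8 in 7)) in (8 + (3 * 4)))) else ((\f.(if (6 == 2) then (let g = 0 in g) else 6)) (let h = (\m.false) in (if (9 == 7) then (h false) else true))))
step 2: [if@0.0.0] (if (((\z.z) ((let u = 7 in false) || (4 < 0))) || (let v = (let w = (if false then (\p.5) else (\q.q)) in (\r.0)) in (let s = (8 * 2) in ((\t.true) false)))) then ((let a = (\b.b) in 3) + (let c = (\d.(let e = 8 in 7)) in (8 + (3 * 4)))) else ((\f.(if (6 == 2) then (let g = 0 in g) else 6)) (let h = (\m.false) in (if (9 == 7) then (h false) else true))))
step 3: [let@0.0.1.0] (if (((\z.z) (false || (4 < 0))) || (let v = (let w = (if false then (\p.5) else (\q.q)) in (\r.0)) in (let s = (8 * 2) in ((\t.true) false)))) then ((let a = (\b.b) in 3) + (let c = (\d.(let e = 8 in 7)) in (8 + (3 * 4)))) else ((\f.(if (6 == 2) then (let g = 0 in g) else 6)) (let h = (\m.false) in (if (9 == 7) then (h false) else true))))
step 4: [delta@0.0.1.1] (if (((\z.z) (false || false)) || (let v = (let w = (if false then (\p.5) else (\q.q)) in (\r.0)) in (let s = (8 * 2) in ((\t.true) false)))) then ((let a = (\b.b) in 3) + (let c = (\d.(let e = 8 in 7)) in (8 + (3 * 4)))) else ((\f.(if (6 == 2) then (let g = 0 in g) else 6)) (let h = (\m.false) in (if (9 == 7) then (h false) else true))))
step 5: [delta@0.0.1] (if (((\z.z) false) || (let v = (let w = (if false then (\p.5) else (\q.q)) in (\r.0)) in (let s = (8 * 2) in ((\t.true) false)))) then ((let a = (\b.b) in 3) + (let c = (\d.(let e = 8 in 7)) in (8 + (3 * 4)))) else ((\f.(if (6 == 2) then (let g = 0 in g) else 6)) (let h = (\m.false) in (if (9 == 7) then (h false) else true))))
step 6: [beta@0.0] (if (false || (let v = (let w = (if false then (\p.5) else (\q.q)) in (\r.0)) in (let s = (8 * 2) in ((\t.true) false)))) then ((let a = (\b.b) in 3) + (let c = (\d.(let e = 8 in 7)) in (8 + (3 * 4)))) else ((\f.(if (6 == 2) then (let g = 0 in g) else 6)) (let h = (\m.false) in (if (9 == 7) then (h false) else true))))
step 7: [if@0.1.0.0] (if (false || (let v = (let w = (\q.q) in (\r.0)) in (let s = (8 * 2) in ((\t.true) false)))) then ((let a = (\b.b) in 3) + (let c = (\d.(let e = 8 in 7)) in (8 + (3 * 4)))) else ((\f.(if (6 == 2) then (let g = 0 in g) else 6)) (let h = (\m.false) in (if (9 == 7) then (h false) else true))))
step 8: [let@0.1.0] (if (false || (let v = (\r.0) in (let s = (8 * 2) in ((\t.true) false)))) then ((let a = (\b.b) in 3) + (let c = (\d.(let e = 8 in 7)) in (8 + (3 * 4)))) else ((\f.(if (6 == 2) then (let g = 0 in g) else 6)) (let h = (\m.false) in (if (9 == 7) then (h false) else true))))
step 9: [let@0.1] (if (false || (let s = (8 * 2) in ((\t.true) false))) then ((let a = (\b.b) in 3) + (let c = (\d.(let e = 8 in 7)) in (8 + (3 * 4)))) else ((\f.(if (6 == 2) then (let g = 0 in g) else 6)) (let h = (\m.false) in (if (9 == 7) then (h false) else true))))
step 10: [delta@0.1.0] (if (false || (let s = 16 in ((\t.true) false))) then ((let a = (\b.b) in 3) + (let c = (\d.(let e = 8 in 7)) in (8 + (3 * 4)))) else ((\f.(if (6 == 2) then (let g = 0 in g) else 6)) (let h = (\m.false) in (if (9 == 7) then (h false) else true))))
step 11: [let@0.1] (if (false || ((\t.true) false)) then ((let a = (\b.b) in 3) + (let c = (\d.(let e = 8 in 7)) in (8 + (3 * 4)))) else ((\f.(if (6 == 2) then (let g = 0 in g) else 6)) (let h = (\m.false) in (if (9 == 7) then (h false) else true))))
step 12: [beta@0.1] (if (false || true) then ((let a = (\b.b) in 3) + (let c = (\d.(let e = 8 in 7)) in (8 + (3 * 4)))) else ((\f.(if (6 == 2) then (let g = 0 in g) else 6)) (let h = (\m.false) in (if (9 == 7) then (h false) else true))))
step 13: [delta@0] (if true then ((let a = (\b.b) in 3) + (let c = (\d.(let e = 8 in 7)) in (8 + (3 * 4)))) else ((\f.(if (6 == 2) then (let g = 0 in g) else 6)) (let h = (\m.false) in (if (9 == 7) then (h false) else true))))
step 14: [if@root] ((let a = (\b.b) in 3) + (let c = (\d.(let e = 8 in 7)) in (8 + (3 * 4))))
step 15: [let@0] (3 + (let c = (\d.(let e = 8 in 7)) in (8 + (3 * 4))))
step 16: [let@1] (3 + (8 + (3 * 4)))
step 17: [delta@1.1] (3 + (8 + 12))
step 18: [delta@1] (3 + 20)
step 19: [delta@root] 23

Answer: delta at root : (3 + 20)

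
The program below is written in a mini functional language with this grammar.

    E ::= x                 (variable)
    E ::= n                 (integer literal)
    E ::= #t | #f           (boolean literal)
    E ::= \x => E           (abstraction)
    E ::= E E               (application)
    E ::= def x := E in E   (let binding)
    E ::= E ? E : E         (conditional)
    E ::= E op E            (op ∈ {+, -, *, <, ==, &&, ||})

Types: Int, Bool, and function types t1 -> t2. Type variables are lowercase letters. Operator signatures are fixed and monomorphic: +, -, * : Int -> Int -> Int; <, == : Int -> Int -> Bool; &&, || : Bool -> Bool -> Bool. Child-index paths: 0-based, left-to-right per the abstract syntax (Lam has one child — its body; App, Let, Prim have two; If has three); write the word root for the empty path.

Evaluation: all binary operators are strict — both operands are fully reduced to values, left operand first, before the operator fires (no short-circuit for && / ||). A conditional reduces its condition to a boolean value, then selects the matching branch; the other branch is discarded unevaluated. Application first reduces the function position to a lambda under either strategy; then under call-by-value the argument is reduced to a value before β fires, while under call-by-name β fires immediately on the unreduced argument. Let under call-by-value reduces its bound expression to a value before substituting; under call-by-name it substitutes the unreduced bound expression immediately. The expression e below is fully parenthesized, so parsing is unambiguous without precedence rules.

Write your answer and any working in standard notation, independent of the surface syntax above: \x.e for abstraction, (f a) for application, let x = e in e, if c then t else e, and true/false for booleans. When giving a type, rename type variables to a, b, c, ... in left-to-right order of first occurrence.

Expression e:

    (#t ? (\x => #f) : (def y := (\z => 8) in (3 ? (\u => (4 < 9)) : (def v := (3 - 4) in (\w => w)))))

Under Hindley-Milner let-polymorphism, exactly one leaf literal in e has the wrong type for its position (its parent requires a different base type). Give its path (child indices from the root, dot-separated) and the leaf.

Answer: 2.1.0 : 3

Trace:
  unify Bool ~ Bool
\x._ : a -> Bool
\z._ : b -> Int
let y : forall. b -> Int
  unify Int ~ Bool
  FAIL: mismatch Int ~ Bool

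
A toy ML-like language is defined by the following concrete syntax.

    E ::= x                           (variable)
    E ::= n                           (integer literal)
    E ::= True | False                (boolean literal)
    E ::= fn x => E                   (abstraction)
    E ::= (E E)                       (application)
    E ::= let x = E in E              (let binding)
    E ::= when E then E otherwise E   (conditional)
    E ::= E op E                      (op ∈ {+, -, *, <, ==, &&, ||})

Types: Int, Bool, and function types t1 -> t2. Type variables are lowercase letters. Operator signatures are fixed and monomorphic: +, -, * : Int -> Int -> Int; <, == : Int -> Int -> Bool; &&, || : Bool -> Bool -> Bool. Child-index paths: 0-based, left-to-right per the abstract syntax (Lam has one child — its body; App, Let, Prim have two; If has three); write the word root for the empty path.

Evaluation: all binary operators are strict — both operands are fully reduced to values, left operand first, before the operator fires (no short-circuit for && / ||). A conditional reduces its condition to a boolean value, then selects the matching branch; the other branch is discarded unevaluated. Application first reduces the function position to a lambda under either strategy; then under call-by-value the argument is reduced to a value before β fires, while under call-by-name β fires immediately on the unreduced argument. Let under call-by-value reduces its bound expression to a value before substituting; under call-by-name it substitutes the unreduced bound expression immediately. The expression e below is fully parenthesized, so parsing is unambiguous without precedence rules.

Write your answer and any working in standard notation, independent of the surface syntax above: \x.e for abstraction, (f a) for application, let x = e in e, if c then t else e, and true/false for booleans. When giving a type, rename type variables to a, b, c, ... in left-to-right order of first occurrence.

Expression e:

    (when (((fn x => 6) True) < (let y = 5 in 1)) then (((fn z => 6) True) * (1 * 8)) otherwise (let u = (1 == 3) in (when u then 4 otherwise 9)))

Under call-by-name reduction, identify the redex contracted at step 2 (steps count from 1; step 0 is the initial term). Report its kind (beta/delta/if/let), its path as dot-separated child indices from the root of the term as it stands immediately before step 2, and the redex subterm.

Working:
step 0: (if (((\x.6) true) < (let y = 5 in 1)) then (((\z.6) true) * (1 * 8)) else (let u = (1 == 3) in (if u then 4 else 9)))
step 1: [beta@0.0] (if (6 < (let y = 5 in 1)) then (((\z.6) true) * (1 * 8)) else (let u = (1 == 3) in (if u then 4 else 9)))
step 2: [let@0.1] (if (6 < 1) then (((\z.6) true) * (1 * 8)) else (let u = (1 == 3) in (if u then 4 else 9)))

Answer: let at 0.1 : (let y = 5 in 1)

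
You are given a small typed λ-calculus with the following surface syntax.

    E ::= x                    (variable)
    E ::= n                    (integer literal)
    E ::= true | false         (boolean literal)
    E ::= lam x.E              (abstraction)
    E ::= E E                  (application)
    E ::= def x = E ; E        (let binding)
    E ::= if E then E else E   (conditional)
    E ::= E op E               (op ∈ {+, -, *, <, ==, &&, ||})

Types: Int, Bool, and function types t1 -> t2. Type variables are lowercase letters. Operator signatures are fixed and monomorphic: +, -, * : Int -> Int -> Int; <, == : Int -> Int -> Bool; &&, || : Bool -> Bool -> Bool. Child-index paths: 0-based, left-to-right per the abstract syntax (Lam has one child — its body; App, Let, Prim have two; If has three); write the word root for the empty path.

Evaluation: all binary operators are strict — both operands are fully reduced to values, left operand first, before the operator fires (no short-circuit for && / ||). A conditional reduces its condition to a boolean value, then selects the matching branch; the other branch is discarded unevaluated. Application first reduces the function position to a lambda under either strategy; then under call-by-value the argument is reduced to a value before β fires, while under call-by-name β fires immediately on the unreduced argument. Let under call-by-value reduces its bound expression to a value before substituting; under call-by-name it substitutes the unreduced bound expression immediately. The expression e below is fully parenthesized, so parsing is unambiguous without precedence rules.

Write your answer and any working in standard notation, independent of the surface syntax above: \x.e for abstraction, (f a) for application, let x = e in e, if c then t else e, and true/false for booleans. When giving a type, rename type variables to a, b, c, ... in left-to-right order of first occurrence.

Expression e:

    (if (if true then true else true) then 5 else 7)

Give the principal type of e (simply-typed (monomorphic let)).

Answer: Int

Working:
  unify Bool ~ Bool
  unify Bool ~ Bool
  unify Bool ~ Bool
  unify Int ~ Int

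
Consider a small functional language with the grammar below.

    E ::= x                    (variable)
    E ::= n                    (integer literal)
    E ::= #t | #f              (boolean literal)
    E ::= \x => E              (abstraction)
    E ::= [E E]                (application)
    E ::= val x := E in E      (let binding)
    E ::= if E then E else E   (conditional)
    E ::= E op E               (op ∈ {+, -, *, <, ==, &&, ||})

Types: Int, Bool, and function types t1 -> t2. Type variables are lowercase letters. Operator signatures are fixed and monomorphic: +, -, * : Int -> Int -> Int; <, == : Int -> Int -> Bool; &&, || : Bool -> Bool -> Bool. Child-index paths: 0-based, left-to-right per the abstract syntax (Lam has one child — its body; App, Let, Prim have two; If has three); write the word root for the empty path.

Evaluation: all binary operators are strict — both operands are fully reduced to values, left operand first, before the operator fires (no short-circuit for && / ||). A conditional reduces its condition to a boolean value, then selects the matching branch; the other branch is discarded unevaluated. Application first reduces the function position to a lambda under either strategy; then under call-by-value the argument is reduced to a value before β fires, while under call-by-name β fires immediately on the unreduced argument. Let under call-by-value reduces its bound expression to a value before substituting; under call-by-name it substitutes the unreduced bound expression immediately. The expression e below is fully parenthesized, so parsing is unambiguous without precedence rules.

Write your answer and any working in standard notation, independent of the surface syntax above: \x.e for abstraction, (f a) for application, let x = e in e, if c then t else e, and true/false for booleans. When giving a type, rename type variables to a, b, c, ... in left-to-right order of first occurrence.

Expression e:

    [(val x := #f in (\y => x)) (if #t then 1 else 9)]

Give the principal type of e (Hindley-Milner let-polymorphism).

Derivation:
let x : Bool
x : Bool
\y._ : a -> Bool
  unify Bool ~ Bool
  unify Int ~ Int
  unify a -> Bool ~ Int -> b
  unify a ~ Int
  unify Bool ~ b
_ _ : Bool

Answer: Bool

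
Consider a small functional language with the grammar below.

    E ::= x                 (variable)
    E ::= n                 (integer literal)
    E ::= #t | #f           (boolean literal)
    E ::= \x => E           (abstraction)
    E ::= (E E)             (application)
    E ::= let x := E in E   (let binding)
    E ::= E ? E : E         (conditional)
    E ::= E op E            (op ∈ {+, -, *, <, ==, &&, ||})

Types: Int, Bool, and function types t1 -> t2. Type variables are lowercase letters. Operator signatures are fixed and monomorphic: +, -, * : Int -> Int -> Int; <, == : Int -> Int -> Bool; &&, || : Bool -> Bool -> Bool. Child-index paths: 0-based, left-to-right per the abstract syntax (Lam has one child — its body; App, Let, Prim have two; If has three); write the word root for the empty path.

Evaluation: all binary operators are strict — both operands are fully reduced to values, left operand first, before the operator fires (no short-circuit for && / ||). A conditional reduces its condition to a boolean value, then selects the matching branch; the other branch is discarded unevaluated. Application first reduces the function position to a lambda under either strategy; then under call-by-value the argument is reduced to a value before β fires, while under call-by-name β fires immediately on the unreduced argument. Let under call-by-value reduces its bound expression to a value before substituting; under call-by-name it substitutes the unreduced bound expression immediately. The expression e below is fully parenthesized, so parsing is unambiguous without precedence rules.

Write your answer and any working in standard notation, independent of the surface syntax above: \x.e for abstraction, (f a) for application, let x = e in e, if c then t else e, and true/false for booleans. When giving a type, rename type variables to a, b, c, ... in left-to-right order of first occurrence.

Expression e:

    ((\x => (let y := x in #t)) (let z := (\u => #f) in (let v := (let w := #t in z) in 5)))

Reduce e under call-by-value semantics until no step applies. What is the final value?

Answer: true

Trace:
step 0: ((\x.(let y = x in true)) (let z = (\u.false) in (let v = (let w = true in z) in 5)))
step 1: [let@1] ((\x.(let y = x in true)) (let v = (let w = true in (\u.false)) in 5))
step 2: [let@1.0] ((\x.(let y = x in true)) (let v = (\u.false) in 5))
step 3: [let@1] ((\x.(let y = x in true)) 5)
step 4: [beta@root] (let y = 5 in true)
step 5: [let@root] true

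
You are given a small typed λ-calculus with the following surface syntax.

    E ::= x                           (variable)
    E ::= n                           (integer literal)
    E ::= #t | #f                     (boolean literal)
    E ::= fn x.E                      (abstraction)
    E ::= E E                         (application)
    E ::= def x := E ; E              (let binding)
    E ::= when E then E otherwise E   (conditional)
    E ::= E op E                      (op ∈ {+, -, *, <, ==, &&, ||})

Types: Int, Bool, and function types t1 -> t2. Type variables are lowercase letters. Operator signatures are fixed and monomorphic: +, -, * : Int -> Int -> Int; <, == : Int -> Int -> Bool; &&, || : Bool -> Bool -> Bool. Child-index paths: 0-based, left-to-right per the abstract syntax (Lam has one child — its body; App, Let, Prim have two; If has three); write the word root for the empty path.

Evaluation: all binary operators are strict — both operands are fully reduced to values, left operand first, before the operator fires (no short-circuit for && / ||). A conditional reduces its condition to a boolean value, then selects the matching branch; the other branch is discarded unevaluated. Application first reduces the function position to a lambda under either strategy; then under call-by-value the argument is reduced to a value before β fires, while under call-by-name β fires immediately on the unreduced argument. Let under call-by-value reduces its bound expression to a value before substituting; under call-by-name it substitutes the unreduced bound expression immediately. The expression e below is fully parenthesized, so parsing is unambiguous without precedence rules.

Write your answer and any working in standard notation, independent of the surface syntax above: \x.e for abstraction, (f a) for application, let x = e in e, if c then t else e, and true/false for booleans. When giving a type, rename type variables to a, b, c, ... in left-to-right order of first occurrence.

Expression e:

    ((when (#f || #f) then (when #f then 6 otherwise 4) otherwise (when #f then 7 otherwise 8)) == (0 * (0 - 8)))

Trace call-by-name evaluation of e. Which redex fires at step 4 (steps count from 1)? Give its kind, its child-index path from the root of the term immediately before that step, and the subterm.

Answer: delta at 1.1 : (0 - 8)

Trace:
step 0: ((if (false || false) then (if false then 6 else 4) else (if false then 7 else 8)) == (0 * (0 - 8)))
step 1: [delta@0.0] ((if false then (if false then 6 else 4) else (if false then 7 else 8)) == (0 * (0 - 8)))
step 2: [if@0] ((if false then 7 else 8) == (0 * (0 - 8)))
step 3: [if@0] (8 == (0 * (0 - 8)))
step 4: [delta@1.1] (8 == (0 * -8))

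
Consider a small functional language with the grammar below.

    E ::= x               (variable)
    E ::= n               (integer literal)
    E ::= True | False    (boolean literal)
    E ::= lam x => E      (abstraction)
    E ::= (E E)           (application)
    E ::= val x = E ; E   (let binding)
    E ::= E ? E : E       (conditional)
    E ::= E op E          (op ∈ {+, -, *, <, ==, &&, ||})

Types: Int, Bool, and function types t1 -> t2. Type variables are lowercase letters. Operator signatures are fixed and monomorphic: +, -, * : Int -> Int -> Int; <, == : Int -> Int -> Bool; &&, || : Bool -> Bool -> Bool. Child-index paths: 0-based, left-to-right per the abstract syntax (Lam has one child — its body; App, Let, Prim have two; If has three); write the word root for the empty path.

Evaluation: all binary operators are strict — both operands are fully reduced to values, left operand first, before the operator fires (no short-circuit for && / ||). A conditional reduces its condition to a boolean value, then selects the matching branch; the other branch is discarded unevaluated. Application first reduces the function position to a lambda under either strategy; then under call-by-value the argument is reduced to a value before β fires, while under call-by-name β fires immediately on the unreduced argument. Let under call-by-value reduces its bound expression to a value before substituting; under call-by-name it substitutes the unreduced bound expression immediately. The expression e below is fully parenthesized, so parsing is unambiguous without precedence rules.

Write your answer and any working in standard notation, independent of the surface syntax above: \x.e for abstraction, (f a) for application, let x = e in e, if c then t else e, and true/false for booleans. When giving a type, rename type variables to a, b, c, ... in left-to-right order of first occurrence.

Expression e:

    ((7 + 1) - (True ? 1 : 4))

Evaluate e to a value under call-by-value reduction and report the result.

Answer: 7

Trace:
step 0: ((7 + 1) - (if true then 1 else 4))
step 1: [delta@0] (8 - (if true then 1 else 4))
step 2: [if@1] (8 - 1)
step 3: [delta@root] 7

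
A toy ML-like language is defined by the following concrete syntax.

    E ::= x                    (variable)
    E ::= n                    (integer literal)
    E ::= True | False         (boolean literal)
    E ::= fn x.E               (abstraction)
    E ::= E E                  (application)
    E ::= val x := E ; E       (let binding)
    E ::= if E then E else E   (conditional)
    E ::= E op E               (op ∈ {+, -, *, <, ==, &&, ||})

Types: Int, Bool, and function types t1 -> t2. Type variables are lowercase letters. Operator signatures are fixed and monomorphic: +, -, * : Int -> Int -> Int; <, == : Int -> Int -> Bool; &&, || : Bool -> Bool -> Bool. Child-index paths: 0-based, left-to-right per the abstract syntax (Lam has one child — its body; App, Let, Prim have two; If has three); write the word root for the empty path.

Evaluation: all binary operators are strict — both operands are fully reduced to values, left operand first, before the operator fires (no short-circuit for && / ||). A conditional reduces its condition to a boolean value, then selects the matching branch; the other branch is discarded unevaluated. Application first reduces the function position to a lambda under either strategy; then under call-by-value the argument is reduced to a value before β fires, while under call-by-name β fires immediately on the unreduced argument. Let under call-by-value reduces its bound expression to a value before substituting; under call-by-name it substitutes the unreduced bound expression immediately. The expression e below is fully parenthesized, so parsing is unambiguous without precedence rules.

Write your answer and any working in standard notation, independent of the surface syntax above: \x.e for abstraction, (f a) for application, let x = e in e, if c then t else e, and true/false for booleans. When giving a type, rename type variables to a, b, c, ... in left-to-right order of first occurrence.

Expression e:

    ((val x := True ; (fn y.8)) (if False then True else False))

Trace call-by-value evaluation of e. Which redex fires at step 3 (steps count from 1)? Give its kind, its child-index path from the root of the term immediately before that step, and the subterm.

Answer: beta at root : ((\y.8) false)

Derivation:
step 0: ((let x = true in (\y.8)) (if false then true else false))
step 1: [let@0] ((\y.8) (if false then true else false))
step 2: [if@1] ((\y.8) false)
step 3: [beta@root] 8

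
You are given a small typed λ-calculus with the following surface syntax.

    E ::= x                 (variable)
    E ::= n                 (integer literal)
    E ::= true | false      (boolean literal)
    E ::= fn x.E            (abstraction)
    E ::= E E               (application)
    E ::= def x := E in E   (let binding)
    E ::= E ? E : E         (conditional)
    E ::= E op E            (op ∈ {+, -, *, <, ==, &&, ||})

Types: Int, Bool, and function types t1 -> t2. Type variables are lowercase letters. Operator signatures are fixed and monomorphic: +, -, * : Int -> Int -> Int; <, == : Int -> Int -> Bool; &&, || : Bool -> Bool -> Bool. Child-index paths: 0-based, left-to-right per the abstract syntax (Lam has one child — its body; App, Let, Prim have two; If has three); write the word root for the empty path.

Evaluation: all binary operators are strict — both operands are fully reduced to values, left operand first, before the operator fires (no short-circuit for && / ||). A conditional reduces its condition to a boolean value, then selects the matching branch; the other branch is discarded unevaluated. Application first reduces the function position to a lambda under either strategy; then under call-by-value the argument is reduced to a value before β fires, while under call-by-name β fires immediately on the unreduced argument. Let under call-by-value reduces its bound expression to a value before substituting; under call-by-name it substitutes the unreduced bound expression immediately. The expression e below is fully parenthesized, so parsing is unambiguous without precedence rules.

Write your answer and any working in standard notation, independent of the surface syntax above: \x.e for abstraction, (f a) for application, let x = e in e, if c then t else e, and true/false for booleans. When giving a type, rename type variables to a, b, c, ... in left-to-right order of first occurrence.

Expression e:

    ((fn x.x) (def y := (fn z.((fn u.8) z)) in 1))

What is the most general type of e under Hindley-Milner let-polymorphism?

Trace:
x : a
\x._ : a -> a
\u._ : c -> Int
z : b
  unify c -> Int ~ b -> d
  unify c ~ b
  unify Int ~ d
_ _ : Int
\z._ : b -> Int
let y : forall. b -> Int
  unify a -> a ~ Int -> e
  unify a ~ Int
  unify Int ~ e
_ _ : Int

Answer: Int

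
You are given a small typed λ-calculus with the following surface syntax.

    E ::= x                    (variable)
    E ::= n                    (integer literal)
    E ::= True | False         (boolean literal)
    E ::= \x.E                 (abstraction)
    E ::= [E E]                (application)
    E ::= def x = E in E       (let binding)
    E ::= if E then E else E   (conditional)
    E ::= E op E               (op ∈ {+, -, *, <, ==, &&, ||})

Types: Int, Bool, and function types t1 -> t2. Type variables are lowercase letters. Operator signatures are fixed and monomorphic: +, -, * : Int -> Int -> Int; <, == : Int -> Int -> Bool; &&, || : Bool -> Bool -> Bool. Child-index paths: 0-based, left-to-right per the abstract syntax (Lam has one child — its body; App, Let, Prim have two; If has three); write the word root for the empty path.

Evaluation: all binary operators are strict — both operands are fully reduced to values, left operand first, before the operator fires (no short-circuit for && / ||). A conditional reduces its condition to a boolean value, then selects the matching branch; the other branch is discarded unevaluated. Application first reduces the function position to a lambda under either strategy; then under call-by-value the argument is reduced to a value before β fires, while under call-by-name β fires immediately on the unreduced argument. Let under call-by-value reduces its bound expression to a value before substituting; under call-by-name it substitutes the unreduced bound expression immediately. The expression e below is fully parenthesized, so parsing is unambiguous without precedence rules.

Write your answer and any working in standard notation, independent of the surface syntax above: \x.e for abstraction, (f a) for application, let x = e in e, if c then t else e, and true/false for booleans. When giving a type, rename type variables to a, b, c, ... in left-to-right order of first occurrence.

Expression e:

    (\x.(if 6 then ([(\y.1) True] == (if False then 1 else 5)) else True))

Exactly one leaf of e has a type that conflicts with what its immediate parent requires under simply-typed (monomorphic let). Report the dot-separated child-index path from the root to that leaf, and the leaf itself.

Working:
  unify Int ~ Bool
  FAIL: mismatch Int ~ Bool

Answer: 0.0 : 6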